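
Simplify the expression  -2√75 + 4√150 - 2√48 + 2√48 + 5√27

5*√3 + 20*√6

2√75 = 10*√3; 4√150 = 20*√6; 2√48 = 8*√3; 2√48 = 8*√3; 5√27 = 15*√3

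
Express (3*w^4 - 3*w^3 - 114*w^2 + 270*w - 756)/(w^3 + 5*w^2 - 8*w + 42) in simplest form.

Factor: 3*w^4 - 3*w^3 - 114*w^2 + 270*w - 756 = 3*(w - 6)*(w + 7)*(w^2 - 2*w + 6);  w^3 + 5*w^2 - 8*w + 42 = (w + 7)*(w^2 - 2*w + 6)
Cancel the common factors (w^2 - 2*w + 6), (w + 7).

3*w - 18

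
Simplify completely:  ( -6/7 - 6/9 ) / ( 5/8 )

-256/105

Numerator: -6/7 - 6/9 = -32/21
Denominator: 5/8 = 5/8
Divide: (-32/21) · (8/5) = -256/105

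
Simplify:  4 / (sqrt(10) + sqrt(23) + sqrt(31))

Group as (sqrt(23) + sqrt(31)) + sqrt(10); multiply by (sqrt(23) + sqrt(31)) - sqrt(10), then rationalise the remaining surd.

(-2*sqrt(7130) + 2*sqrt(31) + 18*sqrt(23) + 44*sqrt(10))/229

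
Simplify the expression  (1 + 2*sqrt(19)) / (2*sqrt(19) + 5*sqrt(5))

(-76 - 2*sqrt(19) + 5*sqrt(5) + 10*sqrt(95))/49

Multiply numerator and denominator by -5*sqrt(5) + 2*sqrt(19).
Denominator becomes -49; numerator becomes -10*sqrt(95) - 5*sqrt(5) + 2*sqrt(19) + 76.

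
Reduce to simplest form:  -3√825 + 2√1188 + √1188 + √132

3√825 = 15*√33; 2√1188 = 12*√33; √1188 = 6*√33; √132 = 2*√33
Combine: (-15 + 12 + 6 + 2)·√33 = 5*√33

5*√33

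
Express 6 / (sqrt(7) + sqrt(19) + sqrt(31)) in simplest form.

Group as (sqrt(7) + sqrt(31)) + sqrt(19); multiply by (sqrt(7) + sqrt(31)) - sqrt(19), then rationalise the remaining surd.

(-4*sqrt(4123) - 10*sqrt(31) + 38*sqrt(19) + 86*sqrt(7))/169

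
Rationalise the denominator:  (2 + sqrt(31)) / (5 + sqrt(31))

Multiply numerator and denominator by -sqrt(31) + 5.
Denominator becomes -6; numerator becomes -21 + 3*sqrt(31).

(-sqrt(31) + 7)/2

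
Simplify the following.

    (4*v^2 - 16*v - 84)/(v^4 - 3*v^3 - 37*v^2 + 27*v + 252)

4/(v^2 + v - 12)

Factor: 4*v^2 - 16*v - 84 = 4*(v + 3)*(v - 7);  v^4 - 3*v^3 - 37*v^2 + 27*v + 252 = (v - 3)*(v - 7)*(v + 3)*(v + 4)
Cancel the common factors (v + 3), (v - 7).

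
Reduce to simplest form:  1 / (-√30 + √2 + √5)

Group as (√2 + √5) - √30; multiply by (√2 + √5) + √30, then rationalise the remaining surd.

(-23*√30 - 27*√5 - 33*√2 - 20*√3)/489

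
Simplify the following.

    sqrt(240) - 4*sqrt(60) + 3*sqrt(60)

sqrt(240) = 4*sqrt(15); 4*sqrt(60) = 8*sqrt(15); 3*sqrt(60) = 6*sqrt(15)
Combine: (4 - 8 + 6)·sqrt(15) = 2*sqrt(15)

2*sqrt(15)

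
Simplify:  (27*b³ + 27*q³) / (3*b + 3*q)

Apply the sum-of-cubes factorisation and cancel (3*b + 3*q).

9*b² - 9*b*q + 9*q²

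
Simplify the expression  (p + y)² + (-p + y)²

2*p² + 2*y²

Only the even-power cross terms survive.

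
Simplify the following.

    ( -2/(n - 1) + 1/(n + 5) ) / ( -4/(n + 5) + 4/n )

Numerator: -2/(n - 1) + 1/(n + 5) = (-n - 11)/(n^2 + 4*n - 5)
Denominator: -4/(n + 5) + 4/n = 20/(n^2 + 5*n)
Divide: ((-n - 11)/(n^2 + 4*n - 5)) · (n^2/20 + n/4) = (-n^2 - 11*n)/(20*n - 20)

(-n^2 - 11*n)/(20*n - 20)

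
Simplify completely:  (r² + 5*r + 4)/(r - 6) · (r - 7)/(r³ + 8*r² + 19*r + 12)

Factor: r² + 5*r + 4 = (r + 1)·(r + 4);  r³ + 8*r² + 19*r + 12 = (r + 4)·(r + 3)·(r + 1)
Cancel the common factors (r + 1), (r + 4).

(r - 7)/(r² - 3*r - 18)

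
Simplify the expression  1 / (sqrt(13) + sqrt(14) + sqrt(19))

Group as (sqrt(14) + sqrt(19)) + sqrt(13); multiply by (sqrt(14) + sqrt(19)) - sqrt(13), then rationalise the remaining surd.

(-sqrt(3458) + 4*sqrt(19) + 9*sqrt(14) + 10*sqrt(13))/332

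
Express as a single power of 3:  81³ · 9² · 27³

81³ = 3^12; 9² = 3^4; 27³ = 3^9
Combine exponents: 3^25

3^25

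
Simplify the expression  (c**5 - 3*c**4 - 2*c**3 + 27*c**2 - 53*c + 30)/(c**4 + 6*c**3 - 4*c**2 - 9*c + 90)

(c**2 - 3*c + 2)/(c + 6)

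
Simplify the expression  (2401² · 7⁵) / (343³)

7^4

2401² = 7^8; 7⁵ = 7^5; 343³ = 7^9
Combine exponents: 7^4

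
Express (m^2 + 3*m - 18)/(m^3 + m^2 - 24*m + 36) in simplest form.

1/(m - 2)

Factor: m^2 + 3*m - 18 = (m - 3)*(m + 6);  m^3 + m^2 - 24*m + 36 = (m - 2)*(m - 3)*(m + 6)
Cancel the common factors (m - 3), (m + 6).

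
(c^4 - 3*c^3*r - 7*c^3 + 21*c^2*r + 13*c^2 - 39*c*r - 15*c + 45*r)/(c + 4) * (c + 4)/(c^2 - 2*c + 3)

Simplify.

c^2 - 3*c*r - 5*c + 15*r

Factor: c^4 - 3*c^3*r - 7*c^3 + 21*c^2*r + 13*c^2 - 39*c*r - 15*c + 45*r = (c^2 - 2*c + 3)*(c - 5)*(c - 3*r)
Cancel the common factors (c^2 - 2*c + 3), (c + 4).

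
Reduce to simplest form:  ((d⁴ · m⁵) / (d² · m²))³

Inside the bracket: d² · m³
Raise to the power 3: d⁶ · m⁹

d⁶*m⁹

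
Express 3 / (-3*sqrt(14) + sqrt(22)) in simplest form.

(-9*sqrt(14) - 3*sqrt(22))/104

Multiply numerator and denominator by sqrt(22) + 3*sqrt(14).
Denominator becomes -104; numerator becomes 3*sqrt(22) + 9*sqrt(14).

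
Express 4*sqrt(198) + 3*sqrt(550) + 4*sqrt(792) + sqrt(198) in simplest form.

4*sqrt(198) = 12*sqrt(22); 3*sqrt(550) = 15*sqrt(22); 4*sqrt(792) = 24*sqrt(22); sqrt(198) = 3*sqrt(22)
Combine: (12 + 15 + 24 + 3)·sqrt(22) = 54*sqrt(22)

54*sqrt(22)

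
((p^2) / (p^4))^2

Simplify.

p^(-4)

Inside the bracket: (p^-2)
Raise to the power 2: (p^-4)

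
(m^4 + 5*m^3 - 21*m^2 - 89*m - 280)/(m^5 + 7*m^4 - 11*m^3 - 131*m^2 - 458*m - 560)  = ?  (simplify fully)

1/(m + 2)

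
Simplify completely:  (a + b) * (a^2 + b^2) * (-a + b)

-a^4 + b^4

Telescope via difference of squares: (b+a)(b-a) = -a^2 + b^2, then repeat with the next factor.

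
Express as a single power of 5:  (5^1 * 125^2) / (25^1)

5^1 = 5^1; 125^2 = 5^6; 25^1 = 5^2
Combine exponents: 5^5

5^5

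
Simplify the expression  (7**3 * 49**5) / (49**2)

7**3 = 7**3; 49**5 = 7**10; 49**2 = 7**4
Combine exponents: 7**9

7**9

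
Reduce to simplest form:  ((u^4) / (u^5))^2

Inside the bracket: (u^-1)
Raise to the power 2: (u^-2)

u^(-2)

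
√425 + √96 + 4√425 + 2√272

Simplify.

4*√6 + 33*√17

√425 = 5*√17; √96 = 4*√6; 4√425 = 20*√17; 2√272 = 8*√17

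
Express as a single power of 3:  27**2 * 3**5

3**11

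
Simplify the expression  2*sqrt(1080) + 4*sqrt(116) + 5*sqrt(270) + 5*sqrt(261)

2*sqrt(1080) = 12*sqrt(30); 4*sqrt(116) = 8*sqrt(29); 5*sqrt(270) = 15*sqrt(30); 5*sqrt(261) = 15*sqrt(29)

23*sqrt(29) + 27*sqrt(30)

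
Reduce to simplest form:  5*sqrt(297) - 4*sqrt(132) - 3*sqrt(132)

sqrt(33)

5*sqrt(297) = 15*sqrt(33); 4*sqrt(132) = 8*sqrt(33); 3*sqrt(132) = 6*sqrt(33)
Combine: (15 - 8 - 6)·sqrt(33) = sqrt(33)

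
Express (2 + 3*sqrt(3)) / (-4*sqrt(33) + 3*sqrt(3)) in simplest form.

Multiply numerator and denominator by 3*sqrt(3) + 4*sqrt(33).
Denominator becomes -501; numerator becomes 6*sqrt(3) + 27 + 8*sqrt(33) + 36*sqrt(11).

(-36*sqrt(11) - 8*sqrt(33) - 27 - 6*sqrt(3))/501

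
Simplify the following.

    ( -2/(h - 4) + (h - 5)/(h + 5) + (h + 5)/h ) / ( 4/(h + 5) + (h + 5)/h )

Numerator: -2/(h - 4) + (h - 5)/(h + 5) + (h + 5)/h = (2*h³ - 5*h² - 5*h - 100)/(h³ + h² - 20*h)
Denominator: 4/(h + 5) + (h + 5)/h = (h² + 14*h + 25)/(h² + 5*h)
Divide: ((2*h³ - 5*h² - 5*h - 100)/(h³ + h² - 20*h)) · ((h² + 5*h)/(h² + 14*h + 25)) = (2*h³ - 5*h² - 5*h - 100)/(h³ + 10*h² - 31*h - 100)

(2*h³ - 5*h² - 5*h - 100)/(h³ + 10*h² - 31*h - 100)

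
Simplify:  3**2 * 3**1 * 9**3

3**9

3**2 = 3**2; 3**1 = 3**1; 9**3 = 3**6
Combine exponents: 3**9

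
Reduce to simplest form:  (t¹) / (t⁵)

t^(-4)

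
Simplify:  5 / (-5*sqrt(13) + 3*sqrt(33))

Multiply numerator and denominator by 3*sqrt(33) + 5*sqrt(13).
Denominator becomes -28; numerator becomes 15*sqrt(33) + 25*sqrt(13).

(-25*sqrt(13) - 15*sqrt(33))/28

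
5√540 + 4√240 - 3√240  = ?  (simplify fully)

34*√15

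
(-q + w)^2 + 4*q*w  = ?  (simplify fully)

(q + w)^2

Expanding gives q^2 + 2*q*w + w^2, a perfect square.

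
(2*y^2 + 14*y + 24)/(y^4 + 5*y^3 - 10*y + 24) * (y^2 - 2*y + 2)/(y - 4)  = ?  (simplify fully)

Factor: 2*y^2 + 14*y + 24 = 2*(y + 4)*(y + 3);  y^4 + 5*y^3 - 10*y + 24 = (y + 4)*(y^2 - 2*y + 2)*(y + 3)
Cancel the common factors (y^2 - 2*y + 2), (y + 4), (y + 3).

2/(y - 4)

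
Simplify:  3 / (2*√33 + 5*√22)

Multiply numerator and denominator by -2*√33 + 5*√22.
Denominator becomes 418; numerator becomes -6*√33 + 15*√22.

(-6*√33 + 15*√22)/418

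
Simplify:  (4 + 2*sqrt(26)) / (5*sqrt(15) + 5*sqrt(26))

(-2*sqrt(390) - 4*sqrt(15) + 4*sqrt(26) + 52)/55

Multiply numerator and denominator by -5*sqrt(15) + 5*sqrt(26).
Denominator becomes 275; numerator becomes -10*sqrt(390) - 20*sqrt(15) + 20*sqrt(26) + 260.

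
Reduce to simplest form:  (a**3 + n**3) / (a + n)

a**2 - a*n + n**2

Apply the sum-of-cubes factorisation and cancel (a + n).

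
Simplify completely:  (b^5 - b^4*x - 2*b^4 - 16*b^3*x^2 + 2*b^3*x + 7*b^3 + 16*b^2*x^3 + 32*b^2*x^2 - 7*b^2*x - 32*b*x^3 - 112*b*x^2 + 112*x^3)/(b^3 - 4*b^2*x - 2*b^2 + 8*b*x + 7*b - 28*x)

b^2 + 3*b*x - 4*x^2

Factor: b^5 - b^4*x - 2*b^4 - 16*b^3*x^2 + 2*b^3*x + 7*b^3 + 16*b^2*x^3 + 32*b^2*x^2 - 7*b^2*x - 32*b*x^3 - 112*b*x^2 + 112*x^3 = (b - 4*x)*(b^2 - 2*b + 7)*(b + 4*x)*(b - x);  b^3 - 4*b^2*x - 2*b^2 + 8*b*x + 7*b - 28*x = (b^2 - 2*b + 7)*(b - 4*x)
Cancel the common factors (b^2 - 2*b + 7), (b - 4*x).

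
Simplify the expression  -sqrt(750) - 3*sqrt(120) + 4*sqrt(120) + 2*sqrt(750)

sqrt(750) = 5*sqrt(30); 3*sqrt(120) = 6*sqrt(30); 4*sqrt(120) = 8*sqrt(30); 2*sqrt(750) = 10*sqrt(30)
Combine: (-5 - 6 + 8 + 10)·sqrt(30) = 7*sqrt(30)

7*sqrt(30)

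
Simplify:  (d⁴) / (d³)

d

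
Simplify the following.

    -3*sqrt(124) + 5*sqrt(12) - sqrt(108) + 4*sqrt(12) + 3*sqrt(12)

3*sqrt(124) = 6*sqrt(31); 5*sqrt(12) = 10*sqrt(3); sqrt(108) = 6*sqrt(3); 4*sqrt(12) = 8*sqrt(3); 3*sqrt(12) = 6*sqrt(3)

-6*sqrt(31) + 18*sqrt(3)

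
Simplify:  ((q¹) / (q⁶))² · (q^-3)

q^(-13)

Inside the bracket: (q^-5)
Raise to the power 2: (q^-10)
Multiply by (q^-3): add exponents.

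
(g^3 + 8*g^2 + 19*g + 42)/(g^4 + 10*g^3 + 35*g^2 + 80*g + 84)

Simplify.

1/(g + 2)

Factor: g^3 + 8*g^2 + 19*g + 42 = (g + 6)*(g^2 + 2*g + 7);  g^4 + 10*g^3 + 35*g^2 + 80*g + 84 = (g + 6)*(g + 2)*(g^2 + 2*g + 7)
Cancel the common factors (g^2 + 2*g + 7), (g + 6).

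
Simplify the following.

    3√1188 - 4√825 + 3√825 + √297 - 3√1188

-2*√33

3√1188 = 18*√33; 4√825 = 20*√33; 3√825 = 15*√33; √297 = 3*√33; 3√1188 = 18*√33
Combine: (18 - 20 + 15 + 3 - 18)·√33 = -2*√33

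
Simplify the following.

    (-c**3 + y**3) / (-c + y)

Factor as (a-b)(a**2+ab+b**2) with a=y, b=c.

c**2 + c*y + y**2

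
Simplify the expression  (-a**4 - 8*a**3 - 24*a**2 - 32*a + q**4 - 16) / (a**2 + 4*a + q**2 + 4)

-a**2 - 4*a + q**2 - 4

Factor q**4 - (a + 2)**4 and cancel (q**2 + (a + 2)**2).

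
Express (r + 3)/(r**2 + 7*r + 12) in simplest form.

1/(r + 4)

Factor: r**2 + 7*r + 12 = (r + 4)*(r + 3)
Cancel the common factor (r + 3).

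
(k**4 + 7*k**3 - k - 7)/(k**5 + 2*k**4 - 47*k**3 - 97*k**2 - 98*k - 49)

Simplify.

Factor: k**4 + 7*k**3 - k - 7 = (k - 1)*(k**2 + k + 1)*(k + 7);  k**5 + 2*k**4 - 47*k**3 - 97*k**2 - 98*k - 49 = (k - 7)*(k + 1)*(k + 7)*(k**2 + k + 1)
Cancel the common factors (k**2 + k + 1), (k + 7).

(k - 1)/(k**2 - 6*k - 7)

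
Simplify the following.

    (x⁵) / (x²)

Quotient: x³

x³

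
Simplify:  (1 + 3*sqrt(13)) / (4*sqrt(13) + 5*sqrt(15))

(-156 - 4*sqrt(13) + 5*sqrt(15) + 15*sqrt(195))/167

Multiply numerator and denominator by -5*sqrt(15) + 4*sqrt(13).
Denominator becomes -167; numerator becomes -15*sqrt(195) - 5*sqrt(15) + 4*sqrt(13) + 156.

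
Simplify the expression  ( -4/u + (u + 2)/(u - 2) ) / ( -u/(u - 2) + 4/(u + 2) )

(-u - 2)/u

Numerator: -4/u + (u + 2)/(u - 2) = (u² - 2*u + 8)/(u² - 2*u)
Denominator: -u/(u - 2) + 4/(u + 2) = (-u² + 2*u - 8)/(u² - 4)
Divide: ((u² - 2*u + 8)/(u² - 2*u)) · ((u² - 4)/(-u² + 2*u - 8)) = (-u - 2)/u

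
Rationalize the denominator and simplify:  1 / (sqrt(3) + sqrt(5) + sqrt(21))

(-19*sqrt(5) - 23*sqrt(3) + 6*sqrt(35) + 13*sqrt(21))/109

Group as (sqrt(3) + sqrt(5)) + sqrt(21); multiply by (sqrt(3) + sqrt(5)) - sqrt(21), then rationalise the remaining surd.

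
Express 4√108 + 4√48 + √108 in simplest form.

4√108 = 24*√3; 4√48 = 16*√3; √108 = 6*√3
Combine: (24 + 16 + 6)·√3 = 46*√3

46*√3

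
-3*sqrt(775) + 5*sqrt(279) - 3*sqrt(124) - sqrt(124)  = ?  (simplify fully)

-8*sqrt(31)

3*sqrt(775) = 15*sqrt(31); 5*sqrt(279) = 15*sqrt(31); 3*sqrt(124) = 6*sqrt(31); sqrt(124) = 2*sqrt(31)
Combine: (-15 + 15 - 6 - 2)·sqrt(31) = -8*sqrt(31)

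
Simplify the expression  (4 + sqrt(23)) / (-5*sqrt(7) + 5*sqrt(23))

(4*sqrt(7) + sqrt(161) + 4*sqrt(23) + 23)/80

Multiply numerator and denominator by 5*sqrt(7) + 5*sqrt(23).
Denominator becomes 400; numerator becomes 20*sqrt(7) + 5*sqrt(161) + 20*sqrt(23) + 115.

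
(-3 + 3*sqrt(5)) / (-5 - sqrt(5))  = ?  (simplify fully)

(-9*sqrt(5) + 15)/10

Multiply numerator and denominator by -5 + sqrt(5).
Denominator becomes 20; numerator becomes -18*sqrt(5) + 30.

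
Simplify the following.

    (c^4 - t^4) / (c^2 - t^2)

c^2 + t^2

Difference of fourth powers: factor out (c^2 - t^2).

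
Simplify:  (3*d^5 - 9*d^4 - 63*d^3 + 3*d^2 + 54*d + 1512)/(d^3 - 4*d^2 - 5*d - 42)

Factor: 3*d^5 - 9*d^4 - 63*d^3 + 3*d^2 + 54*d + 1512 = 3*(d + 4)*(d - 6)*(d^2 + 2*d + 7)*(d - 3);  d^3 - 4*d^2 - 5*d - 42 = (d - 6)*(d^2 + 2*d + 7)
Cancel the common factors (d^2 + 2*d + 7), (d - 6).

3*d^2 + 3*d - 36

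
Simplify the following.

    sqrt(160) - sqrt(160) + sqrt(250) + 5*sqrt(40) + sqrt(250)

20*sqrt(10)

sqrt(160) = 4*sqrt(10); sqrt(160) = 4*sqrt(10); sqrt(250) = 5*sqrt(10); 5*sqrt(40) = 10*sqrt(10); sqrt(250) = 5*sqrt(10)
Combine: (4 - 4 + 5 + 10 + 5)·sqrt(10) = 20*sqrt(10)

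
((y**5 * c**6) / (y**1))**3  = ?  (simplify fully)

c**18*y**12

Inside the bracket: y**4 * c**6
Raise to the power 3: y**12 * c**18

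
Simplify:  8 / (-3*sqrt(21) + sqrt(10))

Multiply numerator and denominator by sqrt(10) + 3*sqrt(21).
Denominator becomes -179; numerator becomes 8*sqrt(10) + 24*sqrt(21).

(-24*sqrt(21) - 8*sqrt(10))/179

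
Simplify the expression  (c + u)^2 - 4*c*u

Expanding gives c^2 - 2*c*u + u^2, a perfect square.

(c - u)^2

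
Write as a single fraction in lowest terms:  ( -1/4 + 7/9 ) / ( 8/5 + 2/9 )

95/328

Numerator: -1/4 + 7/9 = 19/36
Denominator: 8/5 + 2/9 = 82/45
Divide: (19/36) · (45/82) = 95/328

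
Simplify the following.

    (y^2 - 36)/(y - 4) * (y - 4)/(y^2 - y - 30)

(y + 6)/(y + 5)

Factor: y^2 - 36 = (y - 6)*(y + 6);  y^2 - y - 30 = (y - 6)*(y + 5)
Cancel the common factors (y - 4), (y - 6).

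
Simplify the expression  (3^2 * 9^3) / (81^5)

3^2 = 3^2; 9^3 = 3^6; 81^5 = 3^20
Combine exponents: 3^(-12)

3^(-12)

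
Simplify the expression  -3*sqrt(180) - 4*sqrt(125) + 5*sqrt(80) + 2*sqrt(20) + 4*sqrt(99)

-14*sqrt(5) + 12*sqrt(11)

3*sqrt(180) = 18*sqrt(5); 4*sqrt(125) = 20*sqrt(5); 5*sqrt(80) = 20*sqrt(5); 2*sqrt(20) = 4*sqrt(5); 4*sqrt(99) = 12*sqrt(11)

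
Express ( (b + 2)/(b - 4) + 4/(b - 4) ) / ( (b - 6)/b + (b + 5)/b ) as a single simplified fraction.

(b² + 6*b)/(2*b² - 9*b + 4)

Numerator: (b + 2)/(b - 4) + 4/(b - 4) = (b + 6)/(b - 4)
Denominator: (b - 6)/b + (b + 5)/b = (2*b - 1)/b
Divide: ((b + 6)/(b - 4)) · (b/(2*b - 1)) = (b² + 6*b)/(2*b² - 9*b + 4)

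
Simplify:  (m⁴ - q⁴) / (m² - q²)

Factor m^4 - q^4 and cancel (m² - q²).

m² + q²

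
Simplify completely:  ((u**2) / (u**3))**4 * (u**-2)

u**(-6)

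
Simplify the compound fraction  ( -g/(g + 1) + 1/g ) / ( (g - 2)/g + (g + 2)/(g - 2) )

Numerator: -g/(g + 1) + 1/g = (-g**2 + g + 1)/(g**2 + g)
Denominator: (g - 2)/g + (g + 2)/(g - 2) = (2*g**2 - 2*g + 4)/(g**2 - 2*g)
Divide: ((-g**2 + g + 1)/(g**2 + g)) · ((g**2 - 2*g)/(2*g**2 - 2*g + 4)) = (-g**3 + 3*g**2 - g - 2)/(2*g**3 + 2*g + 4)

(-g**3 + 3*g**2 - g - 2)/(2*g**3 + 2*g + 4)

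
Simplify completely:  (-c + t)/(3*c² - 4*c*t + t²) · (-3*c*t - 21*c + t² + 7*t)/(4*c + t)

(t + 7)/(4*c + t)

Factor: 3*c² - 4*c*t + t² = (-c + t)·(-3*c + t);  -3*c*t - 21*c + t² + 7*t = (-3*c + t)·(t + 7)
Cancel the common factors (-c + t), (-3*c + t).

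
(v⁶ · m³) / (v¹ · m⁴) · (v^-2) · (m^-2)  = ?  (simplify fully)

v³/m³

Quotient: v⁵ · (m^-1)
Multiply by (v^-2) · (m^-2): add exponents.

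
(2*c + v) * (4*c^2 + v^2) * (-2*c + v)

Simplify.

(v+(2*c))(v-(2*c)) = -4*c^2 + v^2; continue pairing.

-16*c^4 + v^4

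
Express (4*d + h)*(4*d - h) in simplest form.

Difference of squares with P = 4*d, Q = h.

16*d^2 - h^2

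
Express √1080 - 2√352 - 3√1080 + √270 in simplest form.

-9*√30 - 8*√22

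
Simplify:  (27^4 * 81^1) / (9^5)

27^4 = 3^12; 81^1 = 3^4; 9^5 = 3^10
Combine exponents: 3^6

3^6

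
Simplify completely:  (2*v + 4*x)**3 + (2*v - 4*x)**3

16*v*(v**2 + 12*x**2)

Write as f((2*v),(4*x)) + f((2*v),-(4*x)) and expand.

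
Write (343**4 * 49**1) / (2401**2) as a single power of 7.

343**4 = 7**12; 49**1 = 7**2; 2401**2 = 7**8
Combine exponents: 7**6

7**6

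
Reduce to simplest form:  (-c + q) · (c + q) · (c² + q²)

-c⁴ + q⁴

Telescope via difference of squares: (q+c)(q-c) = -c² + q², then repeat with the next factor.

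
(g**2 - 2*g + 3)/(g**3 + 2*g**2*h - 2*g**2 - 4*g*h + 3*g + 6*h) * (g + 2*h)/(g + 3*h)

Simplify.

1/(g + 3*h)

Factor: g**3 + 2*g**2*h - 2*g**2 - 4*g*h + 3*g + 6*h = (g + 2*h)*(g**2 - 2*g + 3)
Cancel the common factors (g**2 - 2*g + 3), (g + 2*h).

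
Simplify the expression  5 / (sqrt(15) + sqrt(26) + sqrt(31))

Group as (sqrt(15) + sqrt(31)) + sqrt(26); multiply by (sqrt(15) + sqrt(31)) - sqrt(26), then rationalise the remaining surd.

(-sqrt(12090) + 5*sqrt(31) + 10*sqrt(26) + 21*sqrt(15))/146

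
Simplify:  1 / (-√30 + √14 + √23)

(-7*√30 + 21*√23 + 39*√14 + 4*√2415)/1239

Group as (√14 + √23) - √30; multiply by (√14 + √23) + √30, then rationalise the remaining surd.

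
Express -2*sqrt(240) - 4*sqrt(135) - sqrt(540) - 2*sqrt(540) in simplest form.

2*sqrt(240) = 8*sqrt(15); 4*sqrt(135) = 12*sqrt(15); sqrt(540) = 6*sqrt(15); 2*sqrt(540) = 12*sqrt(15)
Combine: (-8 - 12 - 6 - 12)·sqrt(15) = -38*sqrt(15)

-38*sqrt(15)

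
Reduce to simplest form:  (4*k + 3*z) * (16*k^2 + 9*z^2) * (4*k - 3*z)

256*k^4 - 81*z^4

Pair the conjugate factors: ((4*k)+(3*z))((4*k)-(3*z)) = 16*k^2 - 9*z^2, then repeat with the next factor.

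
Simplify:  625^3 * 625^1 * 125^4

5^28

625^3 = 5^12; 625^1 = 5^4; 125^4 = 5^12
Combine exponents: 5^28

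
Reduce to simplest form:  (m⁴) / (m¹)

Quotient: m³

m³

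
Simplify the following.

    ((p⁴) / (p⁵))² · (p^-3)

Inside the bracket: (p^-1)
Raise to the power 2: (p^-2)
Multiply by (p^-3): add exponents.

p^(-5)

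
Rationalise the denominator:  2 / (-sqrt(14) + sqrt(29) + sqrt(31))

(-23*sqrt(14) + 6*sqrt(31) + 8*sqrt(29) + sqrt(12586))/370

Group as (sqrt(29) + sqrt(31)) - sqrt(14); multiply by (sqrt(29) + sqrt(31)) + sqrt(14), then rationalise the remaining surd.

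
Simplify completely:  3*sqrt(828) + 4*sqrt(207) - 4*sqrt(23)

3*sqrt(828) = 18*sqrt(23); 4*sqrt(207) = 12*sqrt(23); 4*sqrt(23) = 4*sqrt(23)
Combine: (18 + 12 - 4)·sqrt(23) = 26*sqrt(23)

26*sqrt(23)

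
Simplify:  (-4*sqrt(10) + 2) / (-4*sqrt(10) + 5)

(4*sqrt(10) + 50)/45

Multiply numerator and denominator by 5 + 4*sqrt(10).
Denominator becomes -135; numerator becomes -150 - 12*sqrt(10).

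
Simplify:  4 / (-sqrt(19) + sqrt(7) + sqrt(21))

Group as (sqrt(7) + sqrt(21)) - sqrt(19); multiply by (sqrt(7) + sqrt(21)) + sqrt(19), then rationalise the remaining surd.

(-36*sqrt(19) + 20*sqrt(21) + 132*sqrt(7) + 56*sqrt(57))/507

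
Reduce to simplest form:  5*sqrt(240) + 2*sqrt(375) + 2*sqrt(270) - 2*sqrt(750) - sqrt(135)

-4*sqrt(30) + 27*sqrt(15)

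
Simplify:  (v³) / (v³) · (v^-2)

v^(-2)

Quotient: 1
Multiply by (v^-2): add exponents.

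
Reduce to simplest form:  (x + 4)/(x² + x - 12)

1/(x - 3)

Factor: x² + x - 12 = (x - 3)·(x + 4)
Cancel the common factor (x + 4).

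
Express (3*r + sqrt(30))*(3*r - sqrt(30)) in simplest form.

9*r^2 - 30

Difference of squares with P = 3*r, Q = sqrt(30).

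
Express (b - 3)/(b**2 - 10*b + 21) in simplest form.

1/(b - 7)

Factor: b**2 - 10*b + 21 = (b - 3)*(b - 7)
Cancel the common factor (b - 3).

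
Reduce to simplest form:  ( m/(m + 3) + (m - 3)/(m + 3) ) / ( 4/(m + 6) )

Numerator: m/(m + 3) + (m - 3)/(m + 3) = (2*m - 3)/(m + 3)
Denominator: 4/(m + 6) = 4/(m + 6)
Divide: ((2*m - 3)/(m + 3)) · (m/4 + 3/2) = (2*m² + 9*m - 18)/(4*m + 12)

(2*m² + 9*m - 18)/(4*m + 12)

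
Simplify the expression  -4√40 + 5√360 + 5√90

37*√10

4√40 = 8*√10; 5√360 = 30*√10; 5√90 = 15*√10
Combine: (-8 + 30 + 15)·√10 = 37*√10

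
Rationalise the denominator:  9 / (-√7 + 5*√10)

Multiply numerator and denominator by √7 + 5*√10.
Denominator becomes 243; numerator becomes 9*√7 + 45*√10.

(√7 + 5*√10)/27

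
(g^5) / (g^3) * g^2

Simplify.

Quotient: g^2
Multiply by g^2: add exponents.

g^4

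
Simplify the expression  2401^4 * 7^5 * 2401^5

7^41

2401^4 = 7^16; 7^5 = 7^5; 2401^5 = 7^20
Combine exponents: 7^41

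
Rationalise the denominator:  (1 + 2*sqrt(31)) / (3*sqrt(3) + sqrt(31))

(-6*sqrt(93) - 3*sqrt(3) + sqrt(31) + 62)/4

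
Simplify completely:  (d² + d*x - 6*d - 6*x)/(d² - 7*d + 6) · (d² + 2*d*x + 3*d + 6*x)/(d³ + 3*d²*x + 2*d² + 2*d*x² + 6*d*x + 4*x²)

(d + 3)/(d² + d - 2)

Factor: d² + d*x - 6*d - 6*x = (d - 6)·(d + x);  d² - 7*d + 6 = (d - 6)·(d - 1);  d² + 2*d*x + 3*d + 6*x = (d + 2*x)·(d + 3);  d³ + 3*d²*x + 2*d² + 2*d*x² + 6*d*x + 4*x² = (d + 2*x)·(d + 2)·(d + x)
Cancel the common factors (d + 2*x), (d - 6), (d + x).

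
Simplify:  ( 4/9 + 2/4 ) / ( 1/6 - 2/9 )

-17

Numerator: 4/9 + 2/4 = 17/18
Denominator: 1/6 - 2/9 = -1/18
Divide: (17/18) · (-18) = -17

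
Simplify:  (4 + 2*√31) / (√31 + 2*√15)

(-62 - 4*√31 + 8*√15 + 4*√465)/29

Multiply numerator and denominator by -2*√15 + √31.
Denominator becomes -29; numerator becomes -4*√465 - 8*√15 + 4*√31 + 62.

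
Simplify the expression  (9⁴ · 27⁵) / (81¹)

9⁴ = 3^8; 27⁵ = 3^15; 81¹ = 3^4
Combine exponents: 3^19

3^19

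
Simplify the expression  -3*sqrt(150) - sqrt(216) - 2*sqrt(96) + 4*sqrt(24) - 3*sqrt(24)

3*sqrt(150) = 15*sqrt(6); sqrt(216) = 6*sqrt(6); 2*sqrt(96) = 8*sqrt(6); 4*sqrt(24) = 8*sqrt(6); 3*sqrt(24) = 6*sqrt(6)
Combine: (-15 - 6 - 8 + 8 - 6)·sqrt(6) = -27*sqrt(6)

-27*sqrt(6)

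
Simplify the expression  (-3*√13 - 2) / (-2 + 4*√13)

(-80 - 7*√13)/102

Multiply numerator and denominator by -4*√13 - 2.
Denominator becomes -204; numerator becomes 14*√13 + 160.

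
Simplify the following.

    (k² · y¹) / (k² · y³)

Quotient: (y^-2)

y^(-2)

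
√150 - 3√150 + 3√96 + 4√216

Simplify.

26*√6

√150 = 5*√6; 3√150 = 15*√6; 3√96 = 12*√6; 4√216 = 24*√6
Combine: (5 - 15 + 12 + 24)·√6 = 26*√6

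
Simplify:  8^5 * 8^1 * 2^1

2^19

8^5 = 2^15; 8^1 = 2^3; 2^1 = 2^1
Combine exponents: 2^19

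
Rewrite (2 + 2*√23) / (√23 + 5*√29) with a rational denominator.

(-23 - √23 + 5*√29 + 5*√667)/351

Multiply numerator and denominator by -5*√29 + √23.
Denominator becomes -702; numerator becomes -10*√667 - 10*√29 + 2*√23 + 46.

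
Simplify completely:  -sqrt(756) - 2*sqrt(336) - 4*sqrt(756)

sqrt(756) = 6*sqrt(21); 2*sqrt(336) = 8*sqrt(21); 4*sqrt(756) = 24*sqrt(21)
Combine: (-6 - 8 - 24)·sqrt(21) = -38*sqrt(21)

-38*sqrt(21)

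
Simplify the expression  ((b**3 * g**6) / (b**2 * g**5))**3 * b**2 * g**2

Inside the bracket: b**1 * g**1
Raise to the power 3: b**3 * g**3
Multiply by b**2 * g**2: add exponents.

b**5*g**5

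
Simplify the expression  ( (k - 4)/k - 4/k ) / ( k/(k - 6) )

(k^2 - 14*k + 48)/k^2

Numerator: (k - 4)/k - 4/k = (k - 8)/k
Denominator: k/(k - 6) = k/(k - 6)
Divide: ((k - 8)/k) · ((k - 6)/k) = (k^2 - 14*k + 48)/k^2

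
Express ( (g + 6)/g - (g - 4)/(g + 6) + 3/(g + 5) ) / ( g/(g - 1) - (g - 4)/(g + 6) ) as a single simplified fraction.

Numerator: (g + 6)/g - (g - 4)/(g + 6) + 3/(g + 5) = (19*g^2 + 134*g + 180)/(g^3 + 11*g^2 + 30*g)
Denominator: g/(g - 1) - (g - 4)/(g + 6) = (11*g - 4)/(g^2 + 5*g - 6)
Divide: ((19*g^2 + 134*g + 180)/(g^3 + 11*g^2 + 30*g)) · ((g^2 + 5*g - 6)/(11*g - 4)) = (19*g^3 + 115*g^2 + 46*g - 180)/(11*g^3 + 51*g^2 - 20*g)

(19*g^3 + 115*g^2 + 46*g - 180)/(11*g^3 + 51*g^2 - 20*g)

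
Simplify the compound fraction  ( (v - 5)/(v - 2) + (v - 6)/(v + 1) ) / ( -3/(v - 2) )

Numerator: (v - 5)/(v - 2) + (v - 6)/(v + 1) = (2*v^2 - 12*v + 7)/(v^2 - v - 2)
Denominator: -3/(v - 2) = -3/(v - 2)
Divide: ((2*v^2 - 12*v + 7)/(v^2 - v - 2)) · (-v/3 + 2/3) = (-2*v^2 + 12*v - 7)/(3*v + 3)

(-2*v^2 + 12*v - 7)/(3*v + 3)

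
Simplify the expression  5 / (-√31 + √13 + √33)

Group as (√13 + √33) - √31; multiply by (√13 + √33) + √31, then rationalise the remaining surd.

(-75*√31 + 55*√33 + 255*√13 + 10*√13299)/1491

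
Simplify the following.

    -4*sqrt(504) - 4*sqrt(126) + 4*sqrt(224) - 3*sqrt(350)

4*sqrt(504) = 24*sqrt(14); 4*sqrt(126) = 12*sqrt(14); 4*sqrt(224) = 16*sqrt(14); 3*sqrt(350) = 15*sqrt(14)
Combine: (-24 - 12 + 16 - 15)·sqrt(14) = -35*sqrt(14)

-35*sqrt(14)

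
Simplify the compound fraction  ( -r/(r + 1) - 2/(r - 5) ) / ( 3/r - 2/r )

Numerator: -r/(r + 1) - 2/(r - 5) = (-r² + 3*r - 2)/(r² - 4*r - 5)
Denominator: 3/r - 2/r = 1/r
Divide: ((-r² + 3*r - 2)/(r² - 4*r - 5)) · (r) = (-r³ + 3*r² - 2*r)/(r² - 4*r - 5)

(-r³ + 3*r² - 2*r)/(r² - 4*r - 5)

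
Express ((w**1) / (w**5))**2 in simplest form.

Inside the bracket: (w**-4)
Raise to the power 2: (w**-8)

w**(-8)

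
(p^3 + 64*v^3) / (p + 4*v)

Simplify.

p^2 - 4*p*v + 16*v^2

(4*v)^3 + p^3 = (p + 4*v)(p^2 - 4*p*v + 16*v^2).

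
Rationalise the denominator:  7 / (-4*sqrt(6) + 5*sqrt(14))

(28*sqrt(6) + 35*sqrt(14))/254

Multiply numerator and denominator by 4*sqrt(6) + 5*sqrt(14).
Denominator becomes 254; numerator becomes 28*sqrt(6) + 35*sqrt(14).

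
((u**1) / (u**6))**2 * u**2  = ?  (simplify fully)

Inside the bracket: (u**-5)
Raise to the power 2: (u**-10)
Multiply by u**2: add exponents.

u**(-8)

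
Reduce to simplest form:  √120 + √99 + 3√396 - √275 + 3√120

√120 = 2*√30; √99 = 3*√11; 3√396 = 18*√11; √275 = 5*√11; 3√120 = 6*√30

8*√30 + 16*√11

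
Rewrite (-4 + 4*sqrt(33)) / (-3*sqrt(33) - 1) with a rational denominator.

(-50 + 2*sqrt(33))/37

Multiply numerator and denominator by -1 + 3*sqrt(33).
Denominator becomes -296; numerator becomes -16*sqrt(33) + 400.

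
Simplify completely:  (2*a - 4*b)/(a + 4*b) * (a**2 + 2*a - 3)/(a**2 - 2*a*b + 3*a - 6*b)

Factor: 2*a - 4*b = 2*(a - 2*b);  a**2 + 2*a - 3 = (a - 1)*(a + 3);  a**2 - 2*a*b + 3*a - 6*b = (a + 3)*(a - 2*b)
Cancel the common factors (a - 2*b), (a + 3).

(2*a - 2)/(a + 4*b)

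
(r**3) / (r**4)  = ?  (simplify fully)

Quotient: (r**-1)

1/r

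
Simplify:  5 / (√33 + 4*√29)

Multiply numerator and denominator by -√33 + 4*√29.
Denominator becomes 431; numerator becomes -5*√33 + 20*√29.

(-5*√33 + 20*√29)/431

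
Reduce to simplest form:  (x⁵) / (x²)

x³

Quotient: x³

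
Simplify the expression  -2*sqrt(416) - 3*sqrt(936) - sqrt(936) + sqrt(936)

-26*sqrt(26)

2*sqrt(416) = 8*sqrt(26); 3*sqrt(936) = 18*sqrt(26); sqrt(936) = 6*sqrt(26); sqrt(936) = 6*sqrt(26)
Combine: (-8 - 18 - 6 + 6)·sqrt(26) = -26*sqrt(26)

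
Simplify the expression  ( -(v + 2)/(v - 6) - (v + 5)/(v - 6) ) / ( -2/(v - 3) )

(2*v**2 + v - 21)/(2*v - 12)

Numerator: -(v + 2)/(v - 6) - (v + 5)/(v - 6) = (-2*v - 7)/(v - 6)
Denominator: -2/(v - 3) = -2/(v - 3)
Divide: ((-2*v - 7)/(v - 6)) · (-v/2 + 3/2) = (2*v**2 + v - 21)/(2*v - 12)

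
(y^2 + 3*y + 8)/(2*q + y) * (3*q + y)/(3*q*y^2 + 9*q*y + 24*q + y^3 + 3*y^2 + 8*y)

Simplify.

Factor: 3*q*y^2 + 9*q*y + 24*q + y^3 + 3*y^2 + 8*y = (3*q + y)*(y^2 + 3*y + 8)
Cancel the common factors (y^2 + 3*y + 8), (3*q + y).

1/(2*q + y)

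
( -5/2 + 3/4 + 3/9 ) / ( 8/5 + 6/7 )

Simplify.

-595/1032

Numerator: -5/2 + 3/4 + 3/9 = -17/12
Denominator: 8/5 + 6/7 = 86/35
Divide: (-17/12) · (35/86) = -595/1032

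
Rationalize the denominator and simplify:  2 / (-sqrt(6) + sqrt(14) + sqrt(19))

(-54*sqrt(6) + 2*sqrt(19) + 22*sqrt(14) + 8*sqrt(399))/335

Group as (sqrt(14) + sqrt(19)) - sqrt(6); multiply by (sqrt(14) + sqrt(19)) + sqrt(6), then rationalise the remaining surd.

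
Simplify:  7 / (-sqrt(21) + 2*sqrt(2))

(-7*sqrt(21) - 14*sqrt(2))/13

Multiply numerator and denominator by 2*sqrt(2) + sqrt(21).
Denominator becomes -13; numerator becomes 14*sqrt(2) + 7*sqrt(21).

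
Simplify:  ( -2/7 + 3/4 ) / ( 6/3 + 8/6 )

Numerator: -2/7 + 3/4 = 13/28
Denominator: 6/3 + 8/6 = 10/3
Divide: (13/28) · (3/10) = 39/280

39/280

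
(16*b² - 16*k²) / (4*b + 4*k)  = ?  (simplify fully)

4*b - 4*k

Difference of squares: factor out (4*b + 4*k).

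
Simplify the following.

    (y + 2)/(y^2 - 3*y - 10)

1/(y - 5)

Factor: y^2 - 3*y - 10 = (y + 2)*(y - 5)
Cancel the common factor (y + 2).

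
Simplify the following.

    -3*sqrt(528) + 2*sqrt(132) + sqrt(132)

3*sqrt(528) = 12*sqrt(33); 2*sqrt(132) = 4*sqrt(33); sqrt(132) = 2*sqrt(33)
Combine: (-12 + 4 + 2)·sqrt(33) = -6*sqrt(33)

-6*sqrt(33)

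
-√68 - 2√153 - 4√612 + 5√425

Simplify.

-7*√17

√68 = 2*√17; 2√153 = 6*√17; 4√612 = 24*√17; 5√425 = 25*√17
Combine: (-2 - 6 - 24 + 25)·√17 = -7*√17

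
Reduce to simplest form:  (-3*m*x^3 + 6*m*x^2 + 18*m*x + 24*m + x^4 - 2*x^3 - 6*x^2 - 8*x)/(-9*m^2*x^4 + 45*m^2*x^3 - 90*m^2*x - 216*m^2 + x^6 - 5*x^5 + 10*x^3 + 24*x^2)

Factor: -3*m*x^3 + 6*m*x^2 + 18*m*x + 24*m + x^4 - 2*x^3 - 6*x^2 - 8*x = (-3*m + x)*(x^2 + 2*x + 2)*(x - 4);  -9*m^2*x^4 + 45*m^2*x^3 - 90*m^2*x - 216*m^2 + x^6 - 5*x^5 + 10*x^3 + 24*x^2 = (3*m + x)*(x - 4)*(x - 3)*(x^2 + 2*x + 2)*(-3*m + x)
Cancel the common factors (x^2 + 2*x + 2), (x - 4), (-3*m + x).

1/(3*m*x - 9*m + x^2 - 3*x)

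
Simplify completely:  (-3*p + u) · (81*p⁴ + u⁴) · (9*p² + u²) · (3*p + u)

Telescope via difference of squares: (u+(3*p))(u-(3*p)) = -9*p² + u², then repeat with the next factor.

-6561*p⁸ + u⁸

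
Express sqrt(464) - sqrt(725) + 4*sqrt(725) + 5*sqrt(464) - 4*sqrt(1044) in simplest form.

15*sqrt(29)

sqrt(464) = 4*sqrt(29); sqrt(725) = 5*sqrt(29); 4*sqrt(725) = 20*sqrt(29); 5*sqrt(464) = 20*sqrt(29); 4*sqrt(1044) = 24*sqrt(29)
Combine: (4 - 5 + 20 + 20 - 24)·sqrt(29) = 15*sqrt(29)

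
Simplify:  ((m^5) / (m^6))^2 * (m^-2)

m^(-4)

Inside the bracket: (m^-1)
Raise to the power 2: (m^-2)
Multiply by (m^-2): add exponents.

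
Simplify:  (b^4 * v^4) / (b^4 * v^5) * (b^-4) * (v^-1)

Quotient: (v^-1)
Multiply by (b^-4) * (v^-1): add exponents.

1/(b^4*v^2)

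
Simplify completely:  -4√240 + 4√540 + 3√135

17*√15

4√240 = 16*√15; 4√540 = 24*√15; 3√135 = 9*√15
Combine: (-16 + 24 + 9)·√15 = 17*√15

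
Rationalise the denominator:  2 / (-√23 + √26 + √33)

(-18*√23 + 8*√33 + 15*√26 + √19734)/534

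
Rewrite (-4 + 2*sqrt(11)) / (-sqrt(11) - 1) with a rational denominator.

Multiply numerator and denominator by -1 + sqrt(11).
Denominator becomes -10; numerator becomes -6*sqrt(11) + 26.

(-13 + 3*sqrt(11))/5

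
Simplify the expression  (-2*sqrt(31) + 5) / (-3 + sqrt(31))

(-47 - sqrt(31))/22

Multiply numerator and denominator by -sqrt(31) - 3.
Denominator becomes -22; numerator becomes sqrt(31) + 47.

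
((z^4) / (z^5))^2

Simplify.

z^(-2)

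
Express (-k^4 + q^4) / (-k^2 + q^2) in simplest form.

k^2 + q^2

Factor q^4 - k^4 and cancel (-k^2 + q^2).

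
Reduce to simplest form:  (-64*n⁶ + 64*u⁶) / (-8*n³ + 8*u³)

8*n³ + 8*u³

Factor (2*u)^6 - (2*n)^6 and cancel (-8*n³ + 8*u³).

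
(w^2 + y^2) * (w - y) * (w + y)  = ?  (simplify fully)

Pair the conjugate factors: (w+y)(w-y) = w^2 - y^2, then repeat with the next factor.

w^4 - y^4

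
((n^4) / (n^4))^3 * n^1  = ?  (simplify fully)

Inside the bracket: 1
Raise to the power 3: 1
Multiply by n^1: add exponents.

n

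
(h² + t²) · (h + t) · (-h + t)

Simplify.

Telescope via difference of squares: (t+h)(t-h) = -h² + t², then repeat with the next factor.

-h⁴ + t⁴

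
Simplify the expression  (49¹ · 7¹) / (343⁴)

49¹ = 7^2; 7¹ = 7^1; 343⁴ = 7^12
Combine exponents: 7^(-9)

7^(-9)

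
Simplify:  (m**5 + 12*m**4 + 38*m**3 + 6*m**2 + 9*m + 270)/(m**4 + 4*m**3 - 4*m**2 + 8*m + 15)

Factor: m**5 + 12*m**4 + 38*m**3 + 6*m**2 + 9*m + 270 = (m + 6)*(m**2 - 2*m + 3)*(m + 3)*(m + 5);  m**4 + 4*m**3 - 4*m**2 + 8*m + 15 = (m + 5)*(m**2 - 2*m + 3)*(m + 1)
Cancel the common factors (m**2 - 2*m + 3), (m + 5).

(m**2 + 9*m + 18)/(m + 1)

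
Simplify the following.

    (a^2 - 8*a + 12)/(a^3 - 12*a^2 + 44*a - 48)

1/(a - 4)

Factor: a^2 - 8*a + 12 = (a - 6)*(a - 2);  a^3 - 12*a^2 + 44*a - 48 = (a - 4)*(a - 6)*(a - 2)
Cancel the common factors (a - 6), (a - 2).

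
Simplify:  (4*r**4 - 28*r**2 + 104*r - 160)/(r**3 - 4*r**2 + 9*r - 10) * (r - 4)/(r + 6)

Factor: 4*r**4 - 28*r**2 + 104*r - 160 = 4*(r**2 - 2*r + 5)*(r - 2)*(r + 4);  r**3 - 4*r**2 + 9*r - 10 = (r**2 - 2*r + 5)*(r - 2)
Cancel the common factors (r**2 - 2*r + 5), (r - 2).

(4*r**2 - 64)/(r + 6)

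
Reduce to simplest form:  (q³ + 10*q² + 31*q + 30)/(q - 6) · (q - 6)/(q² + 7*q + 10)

Factor: q³ + 10*q² + 31*q + 30 = (q + 5)·(q + 2)·(q + 3);  q² + 7*q + 10 = (q + 2)·(q + 5)
Cancel the common factors (q - 6), (q + 5), (q + 2).

q + 3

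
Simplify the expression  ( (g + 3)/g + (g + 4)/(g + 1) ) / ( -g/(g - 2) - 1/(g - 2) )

(-2*g^3 - 4*g^2 + 13*g + 6)/(g^3 + 2*g^2 + g)

Numerator: (g + 3)/g + (g + 4)/(g + 1) = (2*g^2 + 8*g + 3)/(g^2 + g)
Denominator: -g/(g - 2) - 1/(g - 2) = (-g - 1)/(g - 2)
Divide: ((2*g^2 + 8*g + 3)/(g^2 + g)) · ((g - 2)/(-g - 1)) = (-2*g^3 - 4*g^2 + 13*g + 6)/(g^3 + 2*g^2 + g)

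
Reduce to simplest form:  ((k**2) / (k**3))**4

Inside the bracket: (k**-1)
Raise to the power 4: (k**-4)

k**(-4)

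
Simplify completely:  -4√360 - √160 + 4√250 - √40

-10*√10

4√360 = 24*√10; √160 = 4*√10; 4√250 = 20*√10; √40 = 2*√10
Combine: (-24 - 4 + 20 - 2)·√10 = -10*√10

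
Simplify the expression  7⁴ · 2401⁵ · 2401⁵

7⁴ = 7^4; 2401⁵ = 7^20; 2401⁵ = 7^20
Combine exponents: 7^44

7^44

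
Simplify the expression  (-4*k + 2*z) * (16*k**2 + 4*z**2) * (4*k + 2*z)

-256*k**4 + 16*z**4

((2*z)+(4*k))((2*z)-(4*k)) = -16*k**2 + 4*z**2; continue pairing.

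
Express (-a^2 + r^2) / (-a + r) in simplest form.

-a^2 + r^2 factors as (-a + r)*(a + r).

a + r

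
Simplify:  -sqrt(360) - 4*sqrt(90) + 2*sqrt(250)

-8*sqrt(10)

sqrt(360) = 6*sqrt(10); 4*sqrt(90) = 12*sqrt(10); 2*sqrt(250) = 10*sqrt(10)
Combine: (-6 - 12 + 10)·sqrt(10) = -8*sqrt(10)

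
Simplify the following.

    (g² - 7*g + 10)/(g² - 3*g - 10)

(g - 2)/(g + 2)

Factor: g² - 7*g + 10 = (g - 5)·(g - 2);  g² - 3*g - 10 = (g - 5)·(g + 2)
Cancel the common factor (g - 5).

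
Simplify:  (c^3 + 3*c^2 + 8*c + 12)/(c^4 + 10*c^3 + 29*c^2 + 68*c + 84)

1/(c + 7)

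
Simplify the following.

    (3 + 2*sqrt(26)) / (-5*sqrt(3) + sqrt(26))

(-10*sqrt(78) - 52 - 15*sqrt(3) - 3*sqrt(26))/49

Multiply numerator and denominator by sqrt(26) + 5*sqrt(3).
Denominator becomes -49; numerator becomes 3*sqrt(26) + 15*sqrt(3) + 52 + 10*sqrt(78).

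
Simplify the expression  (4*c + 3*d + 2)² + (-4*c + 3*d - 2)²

Write as f((3*d),(4*c + 2)) + f((3*d),-(4*c + 2)) and expand.

32*c² + 32*c + 18*d² + 8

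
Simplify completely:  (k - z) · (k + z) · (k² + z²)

Telescope via difference of squares: (k+z)(k-z) = k² - z², then repeat with the next factor.

k⁴ - z⁴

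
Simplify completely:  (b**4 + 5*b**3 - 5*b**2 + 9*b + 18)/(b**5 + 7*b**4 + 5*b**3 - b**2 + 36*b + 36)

Factor: b**4 + 5*b**3 - 5*b**2 + 9*b + 18 = (b + 6)*(b + 1)*(b**2 - 2*b + 3);  b**5 + 7*b**4 + 5*b**3 - b**2 + 36*b + 36 = (b + 2)*(b + 1)*(b**2 - 2*b + 3)*(b + 6)
Cancel the common factors (b**2 - 2*b + 3), (b + 1), (b + 6).

1/(b + 2)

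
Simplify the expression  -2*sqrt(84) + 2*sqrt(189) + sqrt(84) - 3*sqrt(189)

-5*sqrt(21)

2*sqrt(84) = 4*sqrt(21); 2*sqrt(189) = 6*sqrt(21); sqrt(84) = 2*sqrt(21); 3*sqrt(189) = 9*sqrt(21)
Combine: (-4 + 6 + 2 - 9)·sqrt(21) = -5*sqrt(21)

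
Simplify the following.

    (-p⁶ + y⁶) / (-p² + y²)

Difference of sixth powers: factor out (-p² + y²).

p⁴ + p²*y² + y⁴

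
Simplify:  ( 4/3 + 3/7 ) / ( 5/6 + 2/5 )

10/7

Numerator: 4/3 + 3/7 = 37/21
Denominator: 5/6 + 2/5 = 37/30
Divide: (37/21) · (30/37) = 10/7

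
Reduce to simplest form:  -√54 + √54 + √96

4*√6

√54 = 3*√6; √54 = 3*√6; √96 = 4*√6
Combine: (-3 + 3 + 4)·√6 = 4*√6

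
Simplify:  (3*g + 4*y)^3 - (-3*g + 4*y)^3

54*g^3 + 288*g*y^2

Write as f((4*y),(3*g)) - f((4*y),-(3*g)) and expand.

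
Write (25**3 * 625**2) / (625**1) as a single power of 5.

5**10

25**3 = 5**6; 625**2 = 5**8; 625**1 = 5**4
Combine exponents: 5**10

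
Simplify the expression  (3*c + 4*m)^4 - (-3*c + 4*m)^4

Only the odd-power cross terms survive.

864*c^3*m + 1536*c*m^3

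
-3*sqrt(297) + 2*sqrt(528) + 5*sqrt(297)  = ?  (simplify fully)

14*sqrt(33)

3*sqrt(297) = 9*sqrt(33); 2*sqrt(528) = 8*sqrt(33); 5*sqrt(297) = 15*sqrt(33)
Combine: (-9 + 8 + 15)·sqrt(33) = 14*sqrt(33)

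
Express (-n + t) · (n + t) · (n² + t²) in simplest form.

-n⁴ + t⁴

Telescope via difference of squares: (t+n)(t-n) = -n² + t², then repeat with the next factor.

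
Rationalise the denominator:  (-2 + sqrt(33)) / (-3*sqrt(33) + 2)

(-95 + 4*sqrt(33))/293

Multiply numerator and denominator by 2 + 3*sqrt(33).
Denominator becomes -293; numerator becomes -4*sqrt(33) + 95.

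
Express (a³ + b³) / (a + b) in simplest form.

a² - a*b + b²

Apply the sum-of-cubes factorisation and cancel (a + b).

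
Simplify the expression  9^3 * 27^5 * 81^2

9^3 = 3^6; 27^5 = 3^15; 81^2 = 3^8
Combine exponents: 3^29

3^29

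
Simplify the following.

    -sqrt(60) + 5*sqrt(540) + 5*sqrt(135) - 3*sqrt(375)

sqrt(60) = 2*sqrt(15); 5*sqrt(540) = 30*sqrt(15); 5*sqrt(135) = 15*sqrt(15); 3*sqrt(375) = 15*sqrt(15)
Combine: (-2 + 30 + 15 - 15)·sqrt(15) = 28*sqrt(15)

28*sqrt(15)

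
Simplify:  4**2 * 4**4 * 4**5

2**22

4**2 = 2**4; 4**4 = 2**8; 4**5 = 2**10
Combine exponents: 2**22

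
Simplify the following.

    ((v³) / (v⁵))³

v^(-6)

Inside the bracket: (v^-2)
Raise to the power 3: (v^-6)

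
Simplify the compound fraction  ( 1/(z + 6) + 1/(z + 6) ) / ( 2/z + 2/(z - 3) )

Numerator: 1/(z + 6) + 1/(z + 6) = 2/(z + 6)
Denominator: 2/z + 2/(z - 3) = (4*z - 6)/(z^2 - 3*z)
Divide: (2/(z + 6)) · ((z^2 - 3*z)/(4*z - 6)) = (z^2 - 3*z)/(2*z^2 + 9*z - 18)

(z^2 - 3*z)/(2*z^2 + 9*z - 18)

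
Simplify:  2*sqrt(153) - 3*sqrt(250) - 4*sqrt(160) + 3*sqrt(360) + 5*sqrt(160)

7*sqrt(10) + 6*sqrt(17)

2*sqrt(153) = 6*sqrt(17); 3*sqrt(250) = 15*sqrt(10); 4*sqrt(160) = 16*sqrt(10); 3*sqrt(360) = 18*sqrt(10); 5*sqrt(160) = 20*sqrt(10)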